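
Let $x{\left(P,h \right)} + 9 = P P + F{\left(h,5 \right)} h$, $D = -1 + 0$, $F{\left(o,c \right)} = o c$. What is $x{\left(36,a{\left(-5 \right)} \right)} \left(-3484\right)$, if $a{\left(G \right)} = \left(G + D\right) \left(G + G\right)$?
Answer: $-67195908$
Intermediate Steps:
$F{\left(o,c \right)} = c o$
$D = -1$
$a{\left(G \right)} = 2 G \left(-1 + G\right)$ ($a{\left(G \right)} = \left(G - 1\right) \left(G + G\right) = \left(-1 + G\right) 2 G = 2 G \left(-1 + G\right)$)
$x{\left(P,h \right)} = -9 + P^{2} + 5 h^{2}$ ($x{\left(P,h \right)} = -9 + \left(P P + 5 h h\right) = -9 + \left(P^{2} + 5 h^{2}\right) = -9 + P^{2} + 5 h^{2}$)
$x{\left(36,a{\left(-5 \right)} \right)} \left(-3484\right) = \left(-9 + 36^{2} + 5 \left(2 \left(-5\right) \left(-1 - 5\right)\right)^{2}\right) \left(-3484\right) = \left(-9 + 1296 + 5 \left(2 \left(-5\right) \left(-6\right)\right)^{2}\right) \left(-3484\right) = \left(-9 + 1296 + 5 \cdot 60^{2}\right) \left(-3484\right) = \left(-9 + 1296 + 5 \cdot 3600\right) \left(-3484\right) = \left(-9 + 1296 + 18000\right) \left(-3484\right) = 19287 \left(-3484\right) = -67195908$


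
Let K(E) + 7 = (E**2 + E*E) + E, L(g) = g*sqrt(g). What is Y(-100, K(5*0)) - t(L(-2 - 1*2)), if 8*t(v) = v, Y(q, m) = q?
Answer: -100 + I ≈ -100.0 + 1.0*I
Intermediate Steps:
L(g) = g**(3/2)
K(E) = -7 + E + 2*E**2 (K(E) = -7 + ((E**2 + E*E) + E) = -7 + ((E**2 + E**2) + E) = -7 + (2*E**2 + E) = -7 + (E + 2*E**2) = -7 + E + 2*E**2)
t(v) = v/8
Y(-100, K(5*0)) - t(L(-2 - 1*2)) = -100 - (-2 - 1*2)**(3/2)/8 = -100 - (-2 - 2)**(3/2)/8 = -100 - (-4)**(3/2)/8 = -100 - (-8*I)/8 = -100 - (-1)*I = -100 + I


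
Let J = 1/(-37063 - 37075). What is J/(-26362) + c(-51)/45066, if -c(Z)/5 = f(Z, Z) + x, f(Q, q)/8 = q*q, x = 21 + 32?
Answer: -14561171378251/6291297152364 ≈ -2.3145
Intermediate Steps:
x = 53
f(Q, q) = 8*q² (f(Q, q) = 8*(q*q) = 8*q²)
c(Z) = -265 - 40*Z² (c(Z) = -5*(8*Z² + 53) = -5*(53 + 8*Z²) = -265 - 40*Z²)
J = -1/74138 (J = 1/(-74138) = -1/74138 ≈ -1.3488e-5)
J/(-26362) + c(-51)/45066 = -1/74138/(-26362) + (-265 - 40*(-51)²)/45066 = -1/74138*(-1/26362) + (-265 - 40*2601)*(1/45066) = 1/1954425956 + (-265 - 104040)*(1/45066) = 1/1954425956 - 104305*1/45066 = 1/1954425956 - 104305/45066 = -14561171378251/6291297152364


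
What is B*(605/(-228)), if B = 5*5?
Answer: -15125/228 ≈ -66.338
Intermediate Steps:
B = 25
B*(605/(-228)) = 25*(605/(-228)) = 25*(605*(-1/228)) = 25*(-605/228) = -15125/228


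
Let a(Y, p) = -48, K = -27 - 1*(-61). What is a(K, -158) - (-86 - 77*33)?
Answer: 2579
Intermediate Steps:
K = 34 (K = -27 + 61 = 34)
a(K, -158) - (-86 - 77*33) = -48 - (-86 - 77*33) = -48 - (-86 - 2541) = -48 - 1*(-2627) = -48 + 2627 = 2579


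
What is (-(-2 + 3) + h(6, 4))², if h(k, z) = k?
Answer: 25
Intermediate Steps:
(-(-2 + 3) + h(6, 4))² = (-(-2 + 3) + 6)² = (-1*1 + 6)² = (-1 + 6)² = 5² = 25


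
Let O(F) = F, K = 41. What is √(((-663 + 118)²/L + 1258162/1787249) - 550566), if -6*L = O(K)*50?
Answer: I*√2960955504212311230631/73277209 ≈ 742.59*I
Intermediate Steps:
L = -1025/3 (L = -41*50/6 = -⅙*2050 = -1025/3 ≈ -341.67)
√(((-663 + 118)²/L + 1258162/1787249) - 550566) = √(((-663 + 118)²/(-1025/3) + 1258162/1787249) - 550566) = √(((-545)²*(-3/1025) + 1258162*(1/1787249)) - 550566) = √((297025*(-3/1025) + 1258162/1787249) - 550566) = √((-35643/41 + 1258162/1787249) - 550566) = √(-63651331465/73277209 - 550566) = √(-40407591181759/73277209) = I*√2960955504212311230631/73277209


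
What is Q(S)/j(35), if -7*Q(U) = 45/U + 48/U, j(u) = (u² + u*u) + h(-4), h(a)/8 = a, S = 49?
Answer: -1/8918 ≈ -0.00011213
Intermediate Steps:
h(a) = 8*a
j(u) = -32 + 2*u² (j(u) = (u² + u*u) + 8*(-4) = (u² + u²) - 32 = 2*u² - 32 = -32 + 2*u²)
Q(U) = -93/(7*U) (Q(U) = -(45/U + 48/U)/7 = -93/(7*U))
Q(S)/j(35) = (-93/7/49)/(-32 + 2*35²) = (-93/7*1/49)/(-32 + 2*1225) = -93/(343*(-32 + 2450)) = -93/343/2418 = -93/343*1/2418 = -1/8918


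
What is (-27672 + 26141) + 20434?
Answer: 18903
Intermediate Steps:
(-27672 + 26141) + 20434 = -1531 + 20434 = 18903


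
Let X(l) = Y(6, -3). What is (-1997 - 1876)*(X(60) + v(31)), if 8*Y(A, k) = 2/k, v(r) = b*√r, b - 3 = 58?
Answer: 1291/4 - 236253*√31 ≈ -1.3151e+6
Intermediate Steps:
b = 61 (b = 3 + 58 = 61)
v(r) = 61*√r
Y(A, k) = 1/(4*k) (Y(A, k) = (2/k)/8 = 1/(4*k))
X(l) = -1/12 (X(l) = (¼)/(-3) = (¼)*(-⅓) = -1/12)
(-1997 - 1876)*(X(60) + v(31)) = (-1997 - 1876)*(-1/12 + 61*√31) = -3873*(-1/12 + 61*√31) = 1291/4 - 236253*√31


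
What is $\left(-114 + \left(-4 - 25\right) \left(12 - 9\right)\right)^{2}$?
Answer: $40401$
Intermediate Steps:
$\left(-114 + \left(-4 - 25\right) \left(12 - 9\right)\right)^{2} = \left(-114 - 87\right)^{2} = \left(-201\right)^{2} = 40401$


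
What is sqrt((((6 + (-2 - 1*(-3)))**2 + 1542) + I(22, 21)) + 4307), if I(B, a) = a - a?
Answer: sqrt(5898) ≈ 76.798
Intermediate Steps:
I(B, a) = 0
sqrt((((6 + (-2 - 1*(-3)))**2 + 1542) + I(22, 21)) + 4307) = sqrt((((6 + (-2 - 1*(-3)))**2 + 1542) + 0) + 4307) = sqrt((((6 + (-2 + 3))**2 + 1542) + 0) + 4307) = sqrt((((6 + 1)**2 + 1542) + 0) + 4307) = sqrt(((7**2 + 1542) + 0) + 4307) = sqrt(((49 + 1542) + 0) + 4307) = sqrt((1591 + 0) + 4307) = sqrt(1591 + 4307) = sqrt(5898)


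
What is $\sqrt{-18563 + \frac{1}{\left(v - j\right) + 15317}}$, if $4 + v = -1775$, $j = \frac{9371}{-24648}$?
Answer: $\frac{i \sqrt{2067021270292561655315}}{333693995} \approx 136.25 i$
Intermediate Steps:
$j = - \frac{9371}{24648}$ ($j = 9371 \left(- \frac{1}{24648}\right) = - \frac{9371}{24648} \approx -0.38019$)
$v = -1779$ ($v = -4 - 1775 = -1779$)
$\sqrt{-18563 + \frac{1}{\left(v - j\right) + 15317}} = \sqrt{-18563 + \frac{1}{\left(-1779 - - \frac{9371}{24648}\right) + 15317}} = \sqrt{-18563 + \frac{1}{\left(-1779 + \frac{9371}{24648}\right) + 15317}} = \sqrt{-18563 + \frac{1}{- \frac{43839421}{24648} + 15317}} = \sqrt{-18563 + \frac{1}{\frac{333693995}{24648}}} = \sqrt{-18563 + \frac{24648}{333693995}} = \sqrt{- \frac{6194361604537}{333693995}} = \frac{i \sqrt{2067021270292561655315}}{333693995}$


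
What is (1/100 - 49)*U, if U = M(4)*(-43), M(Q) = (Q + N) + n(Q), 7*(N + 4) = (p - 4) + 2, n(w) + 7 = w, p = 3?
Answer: -210657/35 ≈ -6018.8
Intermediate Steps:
n(w) = -7 + w
N = -27/7 (N = -4 + ((3 - 4) + 2)/7 = -4 + (-1 + 2)/7 = -4 + (⅐)*1 = -4 + ⅐ = -27/7 ≈ -3.8571)
M(Q) = -76/7 + 2*Q (M(Q) = (Q - 27/7) + (-7 + Q) = (-27/7 + Q) + (-7 + Q) = -76/7 + 2*Q)
U = 860/7 (U = (-76/7 + 2*4)*(-43) = (-76/7 + 8)*(-43) = -20/7*(-43) = 860/7 ≈ 122.86)
(1/100 - 49)*U = (1/100 - 49)*(860/7) = -4899/100*860/7 = -210657/35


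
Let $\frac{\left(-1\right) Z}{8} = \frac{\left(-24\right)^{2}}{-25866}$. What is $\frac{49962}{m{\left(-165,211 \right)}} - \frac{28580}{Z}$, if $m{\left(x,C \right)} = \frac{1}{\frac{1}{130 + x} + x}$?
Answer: $- \frac{18828510543}{2240} \approx -8.4056 \cdot 10^{6}$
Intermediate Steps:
$Z = \frac{256}{1437}$ ($Z = - 8 \frac{\left(-24\right)^{2}}{-25866} = - 8 \cdot 576 \left(- \frac{1}{25866}\right) = \left(-8\right) \left(- \frac{32}{1437}\right) = \frac{256}{1437} \approx 0.17815$)
$m{\left(x,C \right)} = \frac{1}{x + \frac{1}{130 + x}}$
$\frac{49962}{m{\left(-165,211 \right)}} - \frac{28580}{Z} = \frac{49962}{\frac{1}{1 + \left(-165\right)^{2} + 130 \left(-165\right)} \left(130 - 165\right)} - \frac{28580}{\frac{256}{1437}} = \frac{49962}{\frac{1}{1 + 27225 - 21450} \left(-35\right)} - \frac{10267365}{64} = \frac{49962}{\frac{1}{5776} \left(-35\right)} - \frac{10267365}{64} = \frac{49962}{- \frac{35}{5776}} - \frac{10267365}{64} = 49962 \left(- \frac{5776}{35}\right) - \frac{10267365}{64} = - \frac{288580512}{35} - \frac{10267365}{64} = - \frac{18828510543}{2240}$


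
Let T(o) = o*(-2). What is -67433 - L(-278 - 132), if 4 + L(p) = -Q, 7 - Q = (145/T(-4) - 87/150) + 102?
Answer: -13508309/200 ≈ -67542.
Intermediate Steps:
T(o) = -2*o
Q = -22509/200 (Q = 7 - ((145/((-2*(-4))) - 87/150) + 102) = 7 - ((145/8 - 87*1/150) + 102) = 7 - ((145*(⅛) - 29/50) + 102) = 7 - ((145/8 - 29/50) + 102) = 7 - (3509/200 + 102) = 7 - 1*23909/200 = 7 - 23909/200 = -22509/200 ≈ -112.55)
L(p) = 21709/200 (L(p) = -4 - 1*(-22509/200) = -4 + 22509/200 = 21709/200)
-67433 - L(-278 - 132) = -67433 - 1*21709/200 = -67433 - 21709/200 = -13508309/200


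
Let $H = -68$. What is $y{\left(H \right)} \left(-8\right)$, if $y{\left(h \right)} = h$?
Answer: $544$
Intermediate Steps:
$y{\left(H \right)} \left(-8\right) = \left(-68\right) \left(-8\right) = 544$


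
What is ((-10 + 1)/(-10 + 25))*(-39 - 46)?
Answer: 51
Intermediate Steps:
((-10 + 1)/(-10 + 25))*(-39 - 46) = -9/15*(-85) = -9*1/15*(-85) = -⅗*(-85) = 51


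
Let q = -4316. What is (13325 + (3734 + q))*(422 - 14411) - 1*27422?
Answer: -178289249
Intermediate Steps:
(13325 + (3734 + q))*(422 - 14411) - 1*27422 = (13325 + (3734 - 4316))*(422 - 14411) - 1*27422 = (13325 - 582)*(-13989) - 27422 = 12743*(-13989) - 27422 = -178261827 - 27422 = -178289249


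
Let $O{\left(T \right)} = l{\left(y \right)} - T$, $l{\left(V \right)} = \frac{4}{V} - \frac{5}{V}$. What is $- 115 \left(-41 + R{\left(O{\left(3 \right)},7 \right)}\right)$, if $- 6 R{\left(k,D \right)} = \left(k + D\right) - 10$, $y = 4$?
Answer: $\frac{110285}{24} \approx 4595.2$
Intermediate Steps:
$l{\left(V \right)} = - \frac{1}{V}$
$O{\left(T \right)} = - \frac{1}{4} - T$
$R{\left(k,D \right)} = \frac{5}{3} - \frac{D}{6} - \frac{k}{6}$ ($R{\left(k,D \right)} = - \frac{\left(k + D\right) - 10}{6} = - \frac{\left(D + k\right) - 10}{6} = - \frac{-10 + D + k}{6} = \frac{5}{3} - \frac{D}{6} - \frac{k}{6}$)
$- 115 \left(-41 + R{\left(O{\left(3 \right)},7 \right)}\right) = - 115 \left(-41 - \left(- \frac{1}{2} + \frac{- \frac{1}{4} - 3}{6}\right)\right) = - 115 \left(-41 - - \frac{25}{24}\right) = - 115 \left(-41 + \left(\frac{5}{3} - \frac{7}{6} + \frac{13}{24}\right)\right) = - 115 \left(-41 + \frac{25}{24}\right) = \left(-115\right) \left(- \frac{959}{24}\right) = \frac{110285}{24}$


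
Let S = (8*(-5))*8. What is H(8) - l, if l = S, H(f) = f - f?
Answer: 320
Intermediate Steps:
S = -320 (S = -40*8 = -320)
H(f) = 0
l = -320
H(8) - l = 0 - 1*(-320) = 0 + 320 = 320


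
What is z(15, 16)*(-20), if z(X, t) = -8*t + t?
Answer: 2240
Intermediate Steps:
z(X, t) = -7*t
z(15, 16)*(-20) = -7*16*(-20) = -112*(-20) = 2240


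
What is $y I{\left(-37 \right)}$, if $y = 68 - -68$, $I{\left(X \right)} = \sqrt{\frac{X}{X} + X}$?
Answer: $816 i \approx 816.0 i$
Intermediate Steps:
$I{\left(X \right)} = \sqrt{1 + X}$
$y = 136$ ($y = 68 + 68 = 136$)
$y I{\left(-37 \right)} = 136 \sqrt{1 - 37} = 136 \sqrt{-36} = 136 \cdot 6 i = 816 i$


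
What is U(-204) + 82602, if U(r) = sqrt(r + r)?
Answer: 82602 + 2*I*sqrt(102) ≈ 82602.0 + 20.199*I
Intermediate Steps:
U(r) = sqrt(2)*sqrt(r) (U(r) = sqrt(2*r) = sqrt(2)*sqrt(r))
U(-204) + 82602 = sqrt(2)*sqrt(-204) + 82602 = sqrt(2)*(2*I*sqrt(51)) + 82602 = 2*I*sqrt(102) + 82602 = 82602 + 2*I*sqrt(102)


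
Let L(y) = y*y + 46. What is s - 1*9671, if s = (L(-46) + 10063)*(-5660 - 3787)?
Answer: -115499246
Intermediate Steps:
L(y) = 46 + y² (L(y) = y² + 46 = 46 + y²)
s = -115489575 (s = ((46 + (-46)²) + 10063)*(-5660 - 3787) = ((46 + 2116) + 10063)*(-9447) = (2162 + 10063)*(-9447) = 12225*(-9447) = -115489575)
s - 1*9671 = -115489575 - 1*9671 = -115489575 - 9671 = -115499246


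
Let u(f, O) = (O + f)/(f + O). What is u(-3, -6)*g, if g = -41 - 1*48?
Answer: -89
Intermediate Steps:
g = -89 (g = -41 - 48 = -89)
u(f, O) = 1 (u(f, O) = (O + f)/(O + f) = 1)
u(-3, -6)*g = 1*(-89) = -89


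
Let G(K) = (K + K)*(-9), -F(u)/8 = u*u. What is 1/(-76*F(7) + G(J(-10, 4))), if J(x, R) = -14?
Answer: 1/30044 ≈ 3.3285e-5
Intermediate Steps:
F(u) = -8*u² (F(u) = -8*u*u = -8*u²)
G(K) = -18*K (G(K) = (2*K)*(-9) = -18*K)
1/(-76*F(7) + G(J(-10, 4))) = 1/(-(-608)*7² - 18*(-14)) = 1/(-(-608)*49 + 252) = 1/(-76*(-392) + 252) = 1/(29792 + 252) = 1/30044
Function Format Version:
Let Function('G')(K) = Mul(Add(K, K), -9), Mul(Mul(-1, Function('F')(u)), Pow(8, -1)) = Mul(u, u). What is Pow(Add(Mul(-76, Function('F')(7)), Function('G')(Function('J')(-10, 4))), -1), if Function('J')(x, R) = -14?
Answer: Rational(1, 30044) ≈ 3.3285e-5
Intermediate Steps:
Function('F')(u) = Mul(-8, Pow(u, 2)) (Function('F')(u) = Mul(-8, Mul(u, u)) = Mul(-8, Pow(u, 2)))
Function('G')(K) = Mul(-18, K) (Function('G')(K) = Mul(Mul(2, K), -9) = Mul(-18, K))
Pow(Add(Mul(-76, Function('F')(7)), Function('G')(Function('J')(-10, 4))), -1) = Pow(Add(Mul(-76, Mul(-8, Pow(7, 2))), Mul(-18, -14)), -1) = Pow(Add(Mul(-76, Mul(-8, 49)), 252), -1) = Pow(Add(Mul(-76, -392), 252), -1) = Pow(Add(29792, 252), -1) = Pow(30044, -1) = Rational(1, 30044)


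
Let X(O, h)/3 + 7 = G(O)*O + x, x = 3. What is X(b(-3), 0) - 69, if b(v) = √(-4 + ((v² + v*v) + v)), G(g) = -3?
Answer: -81 - 9*√11 ≈ -110.85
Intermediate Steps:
b(v) = √(-4 + v + 2*v²) (b(v) = √(-4 + ((v² + v²) + v)) = √(-4 + (2*v² + v)) = √(-4 + (v + 2*v²)) = √(-4 + v + 2*v²))
X(O, h) = -12 - 9*O (X(O, h) = -21 + 3*(-3*O + 3) = -21 + 3*(3 - 3*O) = -21 + (9 - 9*O) = -12 - 9*O)
X(b(-3), 0) - 69 = (-12 - 9*√(-4 - 3 + 2*(-3)²)) - 69 = (-12 - 9*√(-4 - 3 + 2*9)) - 69 = (-12 - 9*√(-4 - 3 + 18)) - 69 = (-12 - 9*√11) - 69 = -81 - 9*√11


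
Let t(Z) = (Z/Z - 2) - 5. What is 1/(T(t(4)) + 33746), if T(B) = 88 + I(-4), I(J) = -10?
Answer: 1/33824 ≈ 2.9565e-5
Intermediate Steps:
t(Z) = -6 (t(Z) = (1 - 2) - 5 = -1 - 5 = -6)
T(B) = 78 (T(B) = 88 - 10 = 78)
1/(T(t(4)) + 33746) = 1/(78 + 33746) = 1/33824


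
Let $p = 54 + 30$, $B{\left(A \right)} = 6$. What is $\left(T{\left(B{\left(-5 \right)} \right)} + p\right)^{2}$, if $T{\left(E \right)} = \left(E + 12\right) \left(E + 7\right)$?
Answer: $101124$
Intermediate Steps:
$T{\left(E \right)} = \left(7 + E\right) \left(12 + E\right)$ ($T{\left(E \right)} = \left(12 + E\right) \left(7 + E\right) = \left(7 + E\right) \left(12 + E\right)$)
$p = 84$
$\left(T{\left(B{\left(-5 \right)} \right)} + p\right)^{2} = \left(\left(84 + 6^{2} + 19 \cdot 6\right) + 84\right)^{2} = \left(\left(84 + 36 + 114\right) + 84\right)^{2} = \left(234 + 84\right)^{2} = 318^{2} = 101124$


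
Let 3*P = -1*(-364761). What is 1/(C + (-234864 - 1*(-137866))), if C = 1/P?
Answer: -121587/11793695825 ≈ -1.0309e-5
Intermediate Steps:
P = 121587 (P = (-1*(-364761))/3 = (1/3)*364761 = 121587)
C = 1/121587 ≈ 8.2246e-6
1/(C + (-234864 - 1*(-137866))) = 1/(1/121587 + (-234864 - 1*(-137866))) = 1/(1/121587 + (-234864 + 137866)) = 1/(1/121587 - 96998) = 1/(-11793695825/121587) = -121587/11793695825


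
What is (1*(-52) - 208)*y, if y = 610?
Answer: -158600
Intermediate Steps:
(1*(-52) - 208)*y = (1*(-52) - 208)*610 = (-52 - 208)*610 = -260*610 = -158600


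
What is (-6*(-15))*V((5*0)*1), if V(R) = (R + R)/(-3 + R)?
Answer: 0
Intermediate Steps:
V(R) = 2*R/(-3 + R) (V(R) = (2*R)/(-3 + R) = 2*R/(-3 + R))
(-6*(-15))*V((5*0)*1) = (-6*(-15))*(2*((5*0)*1)/(-3 + (5*0)*1)) = 90*(2*(0*1)/(-3 + 0*1)) = 90*(2*0/(-3 + 0)) = 90*(2*0/(-3)) = 90*(2*0*(-⅓)) = 90*0 = 0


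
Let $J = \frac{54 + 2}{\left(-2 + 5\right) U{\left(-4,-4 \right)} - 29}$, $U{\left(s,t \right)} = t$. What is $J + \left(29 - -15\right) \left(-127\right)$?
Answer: $- \frac{229164}{41} \approx -5589.4$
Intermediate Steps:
$J = - \frac{56}{41}$ ($J = \frac{54 + 2}{\left(-2 + 5\right) \left(-4\right) - 29} = \frac{56}{3 \left(-4\right) - 29} = \frac{56}{-12 - 29} = \frac{56}{-41} = 56 \left(- \frac{1}{41}\right) = - \frac{56}{41} \approx -1.3659$)
$J + \left(29 - -15\right) \left(-127\right) = - \frac{56}{41} + \left(29 - -15\right) \left(-127\right) = - \frac{56}{41} + \left(29 + 15\right) \left(-127\right) = - \frac{56}{41} + 44 \left(-127\right) = - \frac{56}{41} - 5588 = - \frac{229164}{41}$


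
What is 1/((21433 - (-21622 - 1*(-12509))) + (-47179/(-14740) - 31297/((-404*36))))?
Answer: 4872240/148853522339 ≈ 3.2732e-5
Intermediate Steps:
1/((21433 - (-21622 - 1*(-12509))) + (-47179/(-14740) - 31297/((-404*36)))) = 1/((21433 - (-21622 + 12509)) + (-47179*(-1/14740) - 31297/(-14544))) = 1/((21433 - 1*(-9113)) + (4289/1340 - 31297*(-1/14544))) = 1/((21433 + 9113) + (4289/1340 + 31297/14544)) = 1/(30546 + 26079299/4872240) = 1/(148853522339/4872240) = 4872240/148853522339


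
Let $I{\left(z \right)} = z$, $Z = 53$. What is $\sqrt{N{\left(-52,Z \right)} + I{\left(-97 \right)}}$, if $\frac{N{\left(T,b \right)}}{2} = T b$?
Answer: $i \sqrt{5609} \approx 74.893 i$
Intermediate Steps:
$N{\left(T,b \right)} = 2 T b$
$\sqrt{N{\left(-52,Z \right)} + I{\left(-97 \right)}} = \sqrt{2 \left(-52\right) 53 - 97} = \sqrt{-5512 - 97} = \sqrt{-5609} = i \sqrt{5609}$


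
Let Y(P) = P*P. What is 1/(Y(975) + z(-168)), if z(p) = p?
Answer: 1/950457 ≈ 1.0521e-6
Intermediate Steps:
Y(P) = P**2
1/(Y(975) + z(-168)) = 1/(975**2 - 168) = 1/(950625 - 168) = 1/950457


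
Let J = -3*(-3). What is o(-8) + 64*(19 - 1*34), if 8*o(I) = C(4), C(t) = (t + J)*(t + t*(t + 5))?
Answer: -895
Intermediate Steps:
J = 9
C(t) = (9 + t)*(t + t*(5 + t)) (C(t) = (t + 9)*(t + t*(t + 5)) = (9 + t)*(t + t*(5 + t)))
o(I) = 65 (o(I) = (4*(54 + 4**2 + 15*4))/8 = (4*(54 + 16 + 60))/8 = (4*130)/8 = (1/8)*520 = 65)
o(-8) + 64*(19 - 1*34) = 65 + 64*(19 - 1*34) = 65 + 64*(19 - 34) = 65 + 64*(-15) = 65 - 960 = -895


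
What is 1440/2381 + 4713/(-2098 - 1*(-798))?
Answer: -9349653/3095300 ≈ -3.0206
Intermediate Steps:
1440/2381 + 4713/(-2098 - 1*(-798)) = 1440*(1/2381) + 4713/(-2098 + 798) = 1440/2381 + 4713/(-1300) = 1440/2381 + 4713*(-1/1300) = 1440/2381 - 4713/1300 = -9349653/3095300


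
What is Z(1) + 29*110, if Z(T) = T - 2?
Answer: 3189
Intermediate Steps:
Z(T) = -2 + T
Z(1) + 29*110 = (-2 + 1) + 29*110 = -1 + 3190 = 3189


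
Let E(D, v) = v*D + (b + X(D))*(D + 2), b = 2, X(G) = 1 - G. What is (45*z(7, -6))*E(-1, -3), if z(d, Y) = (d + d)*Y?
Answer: -26460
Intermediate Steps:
z(d, Y) = 2*Y*d (z(d, Y) = (2*d)*Y = 2*Y*d)
E(D, v) = D*v + (2 + D)*(3 - D) (E(D, v) = v*D + (2 + (1 - D))*(D + 2) = D*v + (3 - D)*(2 + D) = D*v + (2 + D)*(3 - D))
(45*z(7, -6))*E(-1, -3) = (45*(2*(-6)*7))*(6 - 1*(-3) - 1*(-1)*(-1 - 1)) = (45*(-84))*(6 + 3 - 1*(-1)*(-2)) = -3780*(6 + 3 - 2) = -3780*7 = -26460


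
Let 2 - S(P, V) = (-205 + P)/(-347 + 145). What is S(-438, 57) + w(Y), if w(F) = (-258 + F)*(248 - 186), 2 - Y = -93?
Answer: -2041651/202 ≈ -10107.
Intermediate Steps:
Y = 95 (Y = 2 - 1*(-93) = 2 + 93 = 95)
S(P, V) = 199/202 + P/202 (S(P, V) = 2 - (-205 + P)/(-347 + 145) = 2 - (-205 + P)/(-202) = 2 - (-205 + P)*(-1)/202 = 2 - (205/202 - P/202) = 2 + (-205/202 + P/202) = 199/202 + P/202)
w(F) = -15996 + 62*F (w(F) = (-258 + F)*62 = -15996 + 62*F)
S(-438, 57) + w(Y) = (199/202 + (1/202)*(-438)) + (-15996 + 62*95) = (199/202 - 219/101) + (-15996 + 5890) = -239/202 - 10106 = -2041651/202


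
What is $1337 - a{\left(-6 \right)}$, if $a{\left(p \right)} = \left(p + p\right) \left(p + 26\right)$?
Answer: $1577$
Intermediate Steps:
$a{\left(p \right)} = 2 p \left(26 + p\right)$
$1337 - a{\left(-6 \right)} = 1337 - 2 \left(-6\right) \left(26 - 6\right) = 1337 - 2 \left(-6\right) 20 = 1337 - -240 = 1337 + 240 = 1577$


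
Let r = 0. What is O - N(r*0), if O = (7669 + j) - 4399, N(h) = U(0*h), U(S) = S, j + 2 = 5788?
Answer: 9056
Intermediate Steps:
j = 5786 (j = -2 + 5788 = 5786)
N(h) = 0 (N(h) = 0*h = 0)
O = 9056 (O = (7669 + 5786) - 4399 = 13455 - 4399 = 9056)
O - N(r*0) = 9056 - 1*0 = 9056 + 0 = 9056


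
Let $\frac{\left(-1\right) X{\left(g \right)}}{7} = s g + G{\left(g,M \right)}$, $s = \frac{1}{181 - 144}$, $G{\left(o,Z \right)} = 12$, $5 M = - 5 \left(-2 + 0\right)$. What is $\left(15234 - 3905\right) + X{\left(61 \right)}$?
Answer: $\frac{415638}{37} \approx 11233.0$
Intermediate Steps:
$M = 2$ ($M = \frac{\left(-5\right) \left(-2 + 0\right)}{5} = \frac{\left(-5\right) \left(-2\right)}{5} = \frac{1}{5} \cdot 10 = 2$)
$s = \frac{1}{37} \approx 0.027027$
$X{\left(g \right)} = -84 - \frac{7 g}{37}$ ($X{\left(g \right)} = - 7 \left(\frac{g}{37} + 12\right) = - 7 \left(12 + \frac{g}{37}\right) = -84 - \frac{7 g}{37}$)
$\left(15234 - 3905\right) + X{\left(61 \right)} = \left(15234 - 3905\right) - \frac{3535}{37} = 11329 - \frac{3535}{37} = \frac{415638}{37}$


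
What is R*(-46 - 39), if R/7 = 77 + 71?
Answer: -88060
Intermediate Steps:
R = 1036 (R = 7*(77 + 71) = 7*148 = 1036)
R*(-46 - 39) = 1036*(-46 - 39) = 1036*(-85) = -88060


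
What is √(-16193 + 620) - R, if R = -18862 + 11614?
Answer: 7248 + I*√15573 ≈ 7248.0 + 124.79*I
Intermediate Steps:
R = -7248
√(-16193 + 620) - R = √(-16193 + 620) - 1*(-7248) = √(-15573) + 7248 = I*√15573 + 7248 = 7248 + I*√15573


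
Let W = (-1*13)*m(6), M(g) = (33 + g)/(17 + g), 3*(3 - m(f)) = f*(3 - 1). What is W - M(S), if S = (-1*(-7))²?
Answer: 388/33 ≈ 11.758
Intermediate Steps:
S = 49 (S = 7² = 49)
m(f) = 3 - 2*f/3 (m(f) = 3 - f*(3 - 1)/3 = 3 - f*2/3 = 3 - 2*f/3)
M(g) = (33 + g)/(17 + g)
W = 13 (W = (-1*13)*(3 - ⅔*6) = -13*(3 - 4) = -13*(-1) = 13)
W - M(S) = 13 - (33 + 49)/(17 + 49) = 13 - 82/66 = 13 - 1*41/33 = 13 - 41/33 = 388/33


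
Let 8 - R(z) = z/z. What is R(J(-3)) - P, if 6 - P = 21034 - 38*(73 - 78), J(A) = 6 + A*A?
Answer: 21225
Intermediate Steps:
J(A) = 6 + A**2
R(z) = 7 (R(z) = 8 - z/z = 8 - 1*1 = 8 - 1 = 7)
P = -21218 (P = 6 - (21034 - 38*(73 - 78)) = 6 - (21034 - 38*(-5)) = 6 - (21034 - 1*(-190)) = 6 - (21034 + 190) = 6 - 1*21224 = 6 - 21224 = -21218)
R(J(-3)) - P = 7 - 1*(-21218) = 7 + 21218 = 21225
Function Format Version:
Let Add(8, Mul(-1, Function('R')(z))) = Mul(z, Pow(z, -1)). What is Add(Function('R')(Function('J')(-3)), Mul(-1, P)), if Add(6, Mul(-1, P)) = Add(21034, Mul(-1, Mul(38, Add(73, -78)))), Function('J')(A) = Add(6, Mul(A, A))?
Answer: 21225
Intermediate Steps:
Function('J')(A) = Add(6, Pow(A, 2))
Function('R')(z) = 7 (Function('R')(z) = Add(8, Mul(-1, Mul(z, Pow(z, -1)))) = Add(8, Mul(-1, 1)) = Add(8, -1) = 7)
P = -21218 (P = Add(6, Mul(-1, Add(21034, Mul(-1, Mul(38, Add(73, -78)))))) = Add(6, Mul(-1, Add(21034, Mul(-1, Mul(38, -5))))) = Add(6, Mul(-1, Add(21034, Mul(-1, -190)))) = Add(6, Mul(-1, Add(21034, 190))) = Add(6, Mul(-1, 21224)) = Add(6, -21224) = -21218)
Add(Function('R')(Function('J')(-3)), Mul(-1, P)) = Add(7, Mul(-1, -21218)) = Add(7, 21218) = 21225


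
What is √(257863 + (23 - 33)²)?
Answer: √257963 ≈ 507.90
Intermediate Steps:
√(257863 + (23 - 33)²) = √(257863 + (-10)²) = √(257863 + 100) = √257963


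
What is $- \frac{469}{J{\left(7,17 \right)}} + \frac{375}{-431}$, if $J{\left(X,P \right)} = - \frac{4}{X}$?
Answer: $\frac{1413473}{1724} \approx 819.88$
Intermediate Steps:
$- \frac{469}{J{\left(7,17 \right)}} + \frac{375}{-431} = - \frac{469}{\left(-4\right) \frac{1}{7}} + \frac{375}{-431} = - \frac{469}{\left(-4\right) \frac{1}{7}} + 375 \left(- \frac{1}{431}\right) = - \frac{469}{- \frac{4}{7}} - \frac{375}{431} = \left(-469\right) \left(- \frac{7}{4}\right) - \frac{375}{431} = \frac{3283}{4} - \frac{375}{431} = \frac{1413473}{1724}$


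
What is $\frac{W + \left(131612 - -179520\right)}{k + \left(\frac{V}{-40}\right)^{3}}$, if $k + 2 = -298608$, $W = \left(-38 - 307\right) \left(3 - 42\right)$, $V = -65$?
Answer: $- \frac{166188544}{152886123} \approx -1.087$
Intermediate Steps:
$W = 13455$ ($W = - 345 \left(3 - 42\right) = \left(-345\right) \left(-39\right) = 13455$)
$k = -298610$ ($k = -2 - 298608 = -298610$)
$\frac{W + \left(131612 - -179520\right)}{k + \left(\frac{V}{-40}\right)^{3}} = \frac{13455 + \left(131612 - -179520\right)}{-298610 + \left(- \frac{65}{-40}\right)^{3}} = \frac{13455 + \left(131612 + 179520\right)}{-298610 + \left(\left(-65\right) \left(- \frac{1}{40}\right)\right)^{3}} = \frac{13455 + 311132}{-298610 + \left(\frac{13}{8}\right)^{3}} = \frac{324587}{-298610 + \frac{2197}{512}} = \frac{324587}{- \frac{152886123}{512}} = 324587 \left(- \frac{512}{152886123}\right) = - \frac{166188544}{152886123}$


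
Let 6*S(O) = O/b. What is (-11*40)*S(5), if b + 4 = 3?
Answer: 1100/3 ≈ 366.67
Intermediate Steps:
b = -1 (b = -4 + 3 = -1)
S(O) = -O/6 (S(O) = (O/(-1))/6 = (-O)/6 = -O/6)
(-11*40)*S(5) = (-11*40)*(-⅙*5) = -440*(-⅚) = 1100/3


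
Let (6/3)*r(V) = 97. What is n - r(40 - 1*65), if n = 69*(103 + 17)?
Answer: 16463/2 ≈ 8231.5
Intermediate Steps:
r(V) = 97/2 (r(V) = (½)*97 = 97/2)
n = 8280 (n = 69*120 = 8280)
n - r(40 - 1*65) = 8280 - 1*97/2 = 8280 - 97/2 = 16463/2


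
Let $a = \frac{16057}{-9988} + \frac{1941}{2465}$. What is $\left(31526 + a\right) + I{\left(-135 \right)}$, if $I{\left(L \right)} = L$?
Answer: $\frac{772839410423}{24620420} \approx 31390.0$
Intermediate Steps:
$a = - \frac{20193797}{24620420}$ ($a = 16057 \left(- \frac{1}{9988}\right) + 1941 \cdot \frac{1}{2465} = - \frac{16057}{9988} + \frac{1941}{2465} = - \frac{20193797}{24620420} \approx -0.82021$)
$\left(31526 + a\right) + I{\left(-135 \right)} = \left(31526 - \frac{20193797}{24620420}\right) - 135 = \frac{776163167123}{24620420} - 135 = \frac{772839410423}{24620420}$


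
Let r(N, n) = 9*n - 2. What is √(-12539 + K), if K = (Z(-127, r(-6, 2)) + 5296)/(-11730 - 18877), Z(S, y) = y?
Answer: I*√11746552946395/30607 ≈ 111.98*I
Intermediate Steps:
r(N, n) = -2 + 9*n
K = -5312/30607 (K = ((-2 + 9*2) + 5296)/(-11730 - 18877) = ((-2 + 18) + 5296)/(-30607) = (16 + 5296)*(-1/30607) = 5312*(-1/30607) = -5312/30607 ≈ -0.17356)
√(-12539 + K) = √(-12539 - 5312/30607) = √(-383786485/30607) = I*√11746552946395/30607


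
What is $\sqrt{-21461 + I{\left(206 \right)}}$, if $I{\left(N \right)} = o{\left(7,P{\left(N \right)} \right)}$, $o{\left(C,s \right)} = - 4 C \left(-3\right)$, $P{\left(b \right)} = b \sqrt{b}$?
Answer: $i \sqrt{21377} \approx 146.21 i$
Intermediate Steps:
$P{\left(b \right)} = b^{\frac{3}{2}}$
$o{\left(C,s \right)} = 12 C$
$I{\left(N \right)} = 84$ ($I{\left(N \right)} = 12 \cdot 7 = 84$)
$\sqrt{-21461 + I{\left(206 \right)}} = \sqrt{-21461 + 84} = \sqrt{-21377} = i \sqrt{21377}$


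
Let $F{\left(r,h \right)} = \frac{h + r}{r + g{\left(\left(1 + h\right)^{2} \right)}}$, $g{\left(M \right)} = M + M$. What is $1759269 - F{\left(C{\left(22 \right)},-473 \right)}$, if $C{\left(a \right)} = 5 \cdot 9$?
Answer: $\frac{783953137325}{445613} \approx 1.7593 \cdot 10^{6}$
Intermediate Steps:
$g{\left(M \right)} = 2 M$
$C{\left(a \right)} = 45$
$F{\left(r,h \right)} = \frac{h + r}{r + 2 \left(1 + h\right)^{2}}$
$1759269 - F{\left(C{\left(22 \right)},-473 \right)} = 1759269 - \frac{-473 + 45}{45 + 2 \left(1 - 473\right)^{2}} = 1759269 - \frac{1}{45 + 2 \left(-472\right)^{2}} \left(-428\right) = 1759269 - \frac{1}{45 + 2 \cdot 222784} \left(-428\right) = 1759269 - \frac{1}{45 + 445568} \left(-428\right) = 1759269 - \frac{1}{445613} \left(-428\right) = 1759269 - - \frac{428}{445613} = 1759269 + \frac{428}{445613} = \frac{783953137325}{445613}$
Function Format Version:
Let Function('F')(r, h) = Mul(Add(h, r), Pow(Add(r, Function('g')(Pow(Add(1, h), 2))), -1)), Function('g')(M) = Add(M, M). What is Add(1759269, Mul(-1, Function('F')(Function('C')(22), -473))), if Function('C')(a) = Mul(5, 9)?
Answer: Rational(783953137325, 445613) ≈ 1.7593e+6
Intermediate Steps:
Function('g')(M) = Mul(2, M)
Function('C')(a) = 45
Function('F')(r, h) = Mul(Pow(Add(r, Mul(2, Pow(Add(1, h), 2))), -1), Add(h, r)) (Function('F')(r, h) = Mul(Add(h, r), Pow(Add(r, Mul(2, Pow(Add(1, h), 2))), -1)) = Mul(Pow(Add(r, Mul(2, Pow(Add(1, h), 2))), -1), Add(h, r)))
Add(1759269, Mul(-1, Function('F')(Function('C')(22), -473))) = Add(1759269, Mul(-1, Mul(Pow(Add(45, Mul(2, Pow(Add(1, -473), 2))), -1), Add(-473, 45)))) = Add(1759269, Mul(-1, Mul(Pow(Add(45, Mul(2, Pow(-472, 2))), -1), -428))) = Add(1759269, Mul(-1, Mul(Pow(Add(45, Mul(2, 222784)), -1), -428))) = Add(1759269, Mul(-1, Mul(Pow(Add(45, 445568), -1), -428))) = Add(1759269, Mul(-1, Mul(Pow(445613, -1), -428))) = Add(1759269, Mul(-1, Mul(Rational(1, 445613), -428))) = Add(1759269, Mul(-1, Rational(-428, 445613))) = Add(1759269, Rational(428, 445613)) = Rational(783953137325, 445613)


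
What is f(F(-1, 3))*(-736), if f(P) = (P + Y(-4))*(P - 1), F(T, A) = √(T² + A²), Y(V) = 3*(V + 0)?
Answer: -16192 + 9568*√10 ≈ 14065.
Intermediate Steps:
Y(V) = 3*V
F(T, A) = √(A² + T²)
f(P) = (-1 + P)*(-12 + P) (f(P) = (P + 3*(-4))*(P - 1) = (P - 12)*(-1 + P) = (-12 + P)*(-1 + P) = (-1 + P)*(-12 + P))
f(F(-1, 3))*(-736) = (12 + (√(3² + (-1)²))² - 13*√(3² + (-1)²))*(-736) = (12 + (√(9 + 1))² - 13*√(9 + 1))*(-736) = (12 + (√10)² - 13*√10)*(-736) = (12 + 10 - 13*√10)*(-736) = (22 - 13*√10)*(-736) = -16192 + 9568*√10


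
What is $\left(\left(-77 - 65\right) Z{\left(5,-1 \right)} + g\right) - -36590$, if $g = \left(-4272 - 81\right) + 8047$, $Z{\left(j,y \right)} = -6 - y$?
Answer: $40994$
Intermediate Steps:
$g = 3694$ ($g = -4353 + 8047 = 3694$)
$\left(\left(-77 - 65\right) Z{\left(5,-1 \right)} + g\right) - -36590 = \left(\left(-77 - 65\right) \left(-6 - -1\right) + 3694\right) - -36590 = \left(- 142 \left(-6 + 1\right) + 3694\right) + 36590 = \left(\left(-142\right) \left(-5\right) + 3694\right) + 36590 = \left(710 + 3694\right) + 36590 = 4404 + 36590 = 40994$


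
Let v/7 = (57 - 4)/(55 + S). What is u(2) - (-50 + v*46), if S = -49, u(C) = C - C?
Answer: -8383/3 ≈ -2794.3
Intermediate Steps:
u(C) = 0
v = 371/6 (v = 7*((57 - 4)/(55 - 49)) = 7*(53/6) = 371/6 ≈ 61.833)
u(2) - (-50 + v*46) = 0 - (-50 + (371/6)*46) = 0 - (-50 + 8533/3) = 0 - 1*8383/3 = 0 - 8383/3 = -8383/3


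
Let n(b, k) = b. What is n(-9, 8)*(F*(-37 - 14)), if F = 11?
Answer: 5049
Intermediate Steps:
n(-9, 8)*(F*(-37 - 14)) = -99*(-37 - 14) = -99*(-51) = -9*(-561) = 5049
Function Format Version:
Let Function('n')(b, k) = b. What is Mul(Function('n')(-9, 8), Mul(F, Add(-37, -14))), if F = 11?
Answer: 5049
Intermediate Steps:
Mul(Function('n')(-9, 8), Mul(F, Add(-37, -14))) = Mul(-9, Mul(11, Add(-37, -14))) = Mul(-9, Mul(11, -51)) = Mul(-9, -561) = 5049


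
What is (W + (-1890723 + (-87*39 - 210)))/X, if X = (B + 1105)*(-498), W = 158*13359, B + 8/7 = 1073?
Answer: -126231/632377 ≈ -0.19961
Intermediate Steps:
B = 7503/7 (B = -8/7 + 1073 = 7503/7 ≈ 1071.9)
W = 2110722
X = -7588524/7 (X = (7503/7 + 1105)*(-498) = (15238/7)*(-498) = -7588524/7 ≈ -1.0841e+6)
(W + (-1890723 + (-87*39 - 210)))/X = (2110722 + (-1890723 + (-87*39 - 210)))/(-7588524/7) = (2110722 + (-1890723 + (-3393 - 210)))*(-7/7588524) = (2110722 + (-1890723 - 3603))*(-7/7588524) = (2110722 - 1894326)*(-7/7588524) = 216396*(-7/7588524) = -126231/632377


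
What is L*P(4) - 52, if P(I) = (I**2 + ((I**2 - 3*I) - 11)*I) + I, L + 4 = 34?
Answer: -292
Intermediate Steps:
L = 30 (L = -4 + 34 = 30)
P(I) = I + I**2 + I*(-11 + I**2 - 3*I) (P(I) = (I**2 + (-11 + I**2 - 3*I)*I) + I = (I**2 + I*(-11 + I**2 - 3*I)) + I = I + I**2 + I*(-11 + I**2 - 3*I))
L*P(4) - 52 = 30*(4*(-10 + 4**2 - 2*4)) - 52 = 30*(4*(-10 + 16 - 8)) - 52 = 30*(4*(-2)) - 52 = 30*(-8) - 52 = -240 - 52 = -292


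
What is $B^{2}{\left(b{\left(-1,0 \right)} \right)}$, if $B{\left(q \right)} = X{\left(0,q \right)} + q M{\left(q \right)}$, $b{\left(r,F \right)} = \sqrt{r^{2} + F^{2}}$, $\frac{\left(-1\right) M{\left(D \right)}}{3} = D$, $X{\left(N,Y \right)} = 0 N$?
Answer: $9$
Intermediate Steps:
$X{\left(N,Y \right)} = 0$
$M{\left(D \right)} = - 3 D$
$b{\left(r,F \right)} = \sqrt{F^{2} + r^{2}}$
$B{\left(q \right)} = - 3 q^{2}$ ($B{\left(q \right)} = 0 + q \left(- 3 q\right) = 0 - 3 q^{2} = - 3 q^{2}$)
$B^{2}{\left(b{\left(-1,0 \right)} \right)} = \left(- 3 \left(\sqrt{0^{2} + \left(-1\right)^{2}}\right)^{2}\right)^{2} = \left(- 3 \left(\sqrt{0 + 1}\right)^{2}\right)^{2} = \left(- 3 \left(\sqrt{1}\right)^{2}\right)^{2} = \left(- 3 \cdot 1^{2}\right)^{2} = \left(\left(-3\right) 1\right)^{2} = \left(-3\right)^{2} = 9$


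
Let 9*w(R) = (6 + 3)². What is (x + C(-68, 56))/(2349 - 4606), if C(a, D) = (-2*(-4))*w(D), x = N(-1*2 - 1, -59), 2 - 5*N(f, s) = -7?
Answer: -369/11285 ≈ -0.032698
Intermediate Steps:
N(f, s) = 9/5 (N(f, s) = ⅖ - ⅕*(-7) = ⅖ + 7/5 = 9/5)
x = 9/5 ≈ 1.8000
w(R) = 9 (w(R) = (6 + 3)²/9 = (⅑)*9² = (⅑)*81 = 9)
C(a, D) = 72 (C(a, D) = -2*(-4)*9 = 8*9 = 72)
(x + C(-68, 56))/(2349 - 4606) = (9/5 + 72)/(2349 - 4606) = (369/5)/(-2257) = (369/5)*(-1/2257) = -369/11285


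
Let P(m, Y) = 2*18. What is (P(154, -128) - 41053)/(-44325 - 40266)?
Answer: 41017/84591 ≈ 0.48489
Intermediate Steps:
P(m, Y) = 36
(P(154, -128) - 41053)/(-44325 - 40266) = (36 - 41053)/(-44325 - 40266) = -41017/(-84591) = -41017*(-1/84591) = 41017/84591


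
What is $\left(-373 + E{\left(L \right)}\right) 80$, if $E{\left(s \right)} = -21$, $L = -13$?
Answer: $-31520$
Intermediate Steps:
$\left(-373 + E{\left(L \right)}\right) 80 = \left(-373 - 21\right) 80 = \left(-394\right) 80 = -31520$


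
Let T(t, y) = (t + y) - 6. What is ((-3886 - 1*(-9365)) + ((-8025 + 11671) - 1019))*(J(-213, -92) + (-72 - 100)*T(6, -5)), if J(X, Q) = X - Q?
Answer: 5990334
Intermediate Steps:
T(t, y) = -6 + t + y
((-3886 - 1*(-9365)) + ((-8025 + 11671) - 1019))*(J(-213, -92) + (-72 - 100)*T(6, -5)) = ((-3886 - 1*(-9365)) + ((-8025 + 11671) - 1019))*((-213 - 1*(-92)) + (-72 - 100)*(-6 + 6 - 5)) = ((-3886 + 9365) + (3646 - 1019))*((-213 + 92) - 172*(-5)) = (5479 + 2627)*(-121 + 860) = 8106*739 = 5990334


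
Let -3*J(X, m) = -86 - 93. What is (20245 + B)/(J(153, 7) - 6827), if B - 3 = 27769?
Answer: -144051/20302 ≈ -7.0954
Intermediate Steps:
B = 27772 (B = 3 + 27769 = 27772)
J(X, m) = 179/3 (J(X, m) = -(-86 - 93)/3 = -⅓*(-179) = 179/3)
(20245 + B)/(J(153, 7) - 6827) = (20245 + 27772)/(179/3 - 6827) = 48017/(-20302/3) = 48017*(-3/20302) = -144051/20302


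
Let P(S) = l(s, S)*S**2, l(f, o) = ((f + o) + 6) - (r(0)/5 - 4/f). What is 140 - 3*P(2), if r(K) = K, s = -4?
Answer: 104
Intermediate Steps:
l(f, o) = 6 + f + o + 4/f (l(f, o) = ((f + o) + 6) - (0/5 - 4/f) = (6 + f + o) - (0*(1/5) - 4/f) = (6 + f + o) - (0 - 4/f) = (6 + f + o) - (-4)/f = (6 + f + o) + 4/f = 6 + f + o + 4/f)
P(S) = S**2*(1 + S) (P(S) = (6 - 4 + S + 4/(-4))*S**2 = (6 - 4 + S + 4*(-1/4))*S**2 = (6 - 4 + S - 1)*S**2 = (1 + S)*S**2 = S**2*(1 + S))
140 - 3*P(2) = 140 - 3*2**2*(1 + 2) = 140 - 12*3 = 140 - 3*12 = 140 - 36 = 104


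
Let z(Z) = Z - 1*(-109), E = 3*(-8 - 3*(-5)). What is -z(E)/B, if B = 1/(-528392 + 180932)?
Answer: 45169800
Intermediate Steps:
E = 21 (E = 3*(-8 + 15) = 3*7 = 21)
z(Z) = 109 + Z (z(Z) = Z + 109 = 109 + Z)
B = -1/347460 (B = 1/(-347460) = -1/347460 ≈ -2.8780e-6)
-z(E)/B = -(109 + 21)/(-1/347460) = -130*(-347460) = -1*(-45169800) = 45169800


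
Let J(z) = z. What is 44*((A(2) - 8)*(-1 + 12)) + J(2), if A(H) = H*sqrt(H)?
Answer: -3870 + 968*sqrt(2) ≈ -2501.0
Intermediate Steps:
A(H) = H**(3/2)
44*((A(2) - 8)*(-1 + 12)) + J(2) = 44*((2**(3/2) - 8)*(-1 + 12)) + 2 = 44*((2*sqrt(2) - 8)*11) + 2 = 44*((-8 + 2*sqrt(2))*11) + 2 = 44*(-88 + 22*sqrt(2)) + 2 = (-3872 + 968*sqrt(2)) + 2 = -3870 + 968*sqrt(2)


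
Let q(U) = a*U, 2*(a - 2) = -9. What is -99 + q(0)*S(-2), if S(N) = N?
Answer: -99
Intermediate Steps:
a = -5/2 (a = 2 + (½)*(-9) = 2 - 9/2 = -5/2 ≈ -2.5000)
q(U) = -5*U/2
-99 + q(0)*S(-2) = -99 - 5/2*0*(-2) = -99 + 0*(-2) = -99 + 0 = -99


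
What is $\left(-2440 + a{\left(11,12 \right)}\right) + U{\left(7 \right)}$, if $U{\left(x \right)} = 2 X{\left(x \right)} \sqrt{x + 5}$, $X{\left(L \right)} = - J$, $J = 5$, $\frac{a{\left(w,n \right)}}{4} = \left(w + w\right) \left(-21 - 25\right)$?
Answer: $-6488 - 20 \sqrt{3} \approx -6522.6$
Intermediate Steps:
$a{\left(w,n \right)} = - 368 w$ ($a{\left(w,n \right)} = 4 \left(w + w\right) \left(-21 - 25\right) = 4 \cdot 2 w \left(-46\right) = 4 \left(- 92 w\right) = - 368 w$)
$X{\left(L \right)} = -5$ ($X{\left(L \right)} = \left(-1\right) 5 = -5$)
$U{\left(x \right)} = - 10 \sqrt{5 + x}$ ($U{\left(x \right)} = 2 \left(-5\right) \sqrt{x + 5} = - 10 \sqrt{5 + x}$)
$\left(-2440 + a{\left(11,12 \right)}\right) + U{\left(7 \right)} = \left(-2440 - 4048\right) - 10 \sqrt{5 + 7} = \left(-2440 - 4048\right) - 10 \sqrt{12} = -6488 - 10 \cdot 2 \sqrt{3} = -6488 - 20 \sqrt{3}$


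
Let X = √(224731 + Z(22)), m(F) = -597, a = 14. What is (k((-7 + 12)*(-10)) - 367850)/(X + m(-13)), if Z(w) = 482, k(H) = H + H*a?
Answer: 18337850/10933 + 92150*√225213/32799 ≈ 3010.6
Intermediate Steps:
k(H) = 15*H (k(H) = H + H*14 = H + 14*H = 15*H)
X = √225213 (X = √(224731 + 482) = √225213 ≈ 474.57)
(k((-7 + 12)*(-10)) - 367850)/(X + m(-13)) = (15*((-7 + 12)*(-10)) - 367850)/(√225213 - 597) = (15*(5*(-10)) - 367850)/(-597 + √225213) = (15*(-50) - 367850)/(-597 + √225213) = (-750 - 367850)/(-597 + √225213) = -368600/(-597 + √225213)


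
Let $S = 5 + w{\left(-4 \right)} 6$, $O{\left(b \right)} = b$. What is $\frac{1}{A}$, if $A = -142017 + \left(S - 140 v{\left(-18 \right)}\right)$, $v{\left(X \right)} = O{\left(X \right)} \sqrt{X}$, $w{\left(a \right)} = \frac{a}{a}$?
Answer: $- \frac{71003}{10140005618} - \frac{1890 i \sqrt{2}}{5070002809} \approx -7.0023 \cdot 10^{-6} - 5.2719 \cdot 10^{-7} i$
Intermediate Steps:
$w{\left(a \right)} = 1$
$v{\left(X \right)} = X^{\frac{3}{2}}$ ($v{\left(X \right)} = X \sqrt{X} = X^{\frac{3}{2}}$)
$S = 11$ ($S = 5 + 1 \cdot 6 = 5 + 6 = 11$)
$A = -142006 + 7560 i \sqrt{2}$ ($A = -142017 + \left(11 - 140 \left(-18\right)^{\frac{3}{2}}\right) = -142017 + \left(11 - 140 \left(- 54 i \sqrt{2}\right)\right) = -142017 + \left(11 + 7560 i \sqrt{2}\right) = -142006 + 7560 i \sqrt{2} \approx -1.4201 \cdot 10^{5} + 10691.0 i$)
$\frac{1}{A} = \frac{1}{-142006 + 7560 i \sqrt{2}}$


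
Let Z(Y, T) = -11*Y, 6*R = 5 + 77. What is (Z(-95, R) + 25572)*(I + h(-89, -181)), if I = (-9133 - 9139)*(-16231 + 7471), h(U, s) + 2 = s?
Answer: 4260384547329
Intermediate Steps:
h(U, s) = -2 + s
R = 41/3 (R = (5 + 77)/6 = (⅙)*82 = 41/3 ≈ 13.667)
I = 160062720 (I = -18272*(-8760) = 160062720)
(Z(-95, R) + 25572)*(I + h(-89, -181)) = (-11*(-95) + 25572)*(160062720 + (-2 - 181)) = (1045 + 25572)*(160062720 - 183) = 26617*160062537 = 4260384547329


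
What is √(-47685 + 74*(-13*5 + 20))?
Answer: I*√51015 ≈ 225.86*I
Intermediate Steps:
√(-47685 + 74*(-13*5 + 20)) = √(-47685 + 74*(-65 + 20)) = √(-47685 + 74*(-45)) = √(-47685 - 3330) = √(-51015) = I*√51015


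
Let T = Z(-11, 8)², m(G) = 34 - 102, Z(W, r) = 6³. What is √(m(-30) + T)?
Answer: 2*√11647 ≈ 215.84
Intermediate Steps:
Z(W, r) = 216
m(G) = -68
T = 46656 (T = 216² = 46656)
√(m(-30) + T) = √(-68 + 46656) = √46588 = 2*√11647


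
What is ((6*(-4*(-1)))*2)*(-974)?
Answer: -46752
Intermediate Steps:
((6*(-4*(-1)))*2)*(-974) = ((6*4)*2)*(-974) = (24*2)*(-974) = 48*(-974) = -46752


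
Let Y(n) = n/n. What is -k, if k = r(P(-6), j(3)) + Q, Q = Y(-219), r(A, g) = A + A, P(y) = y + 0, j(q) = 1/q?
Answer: 11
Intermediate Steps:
j(q) = 1/q
P(y) = y
Y(n) = 1
r(A, g) = 2*A
Q = 1
k = -11 (k = 2*(-6) + 1 = -12 + 1 = -11)
-k = -1*(-11) = 11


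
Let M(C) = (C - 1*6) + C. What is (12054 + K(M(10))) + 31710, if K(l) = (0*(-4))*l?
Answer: 43764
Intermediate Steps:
M(C) = -6 + 2*C (M(C) = (C - 6) + C = (-6 + C) + C = -6 + 2*C)
K(l) = 0 (K(l) = 0*l = 0)
(12054 + K(M(10))) + 31710 = (12054 + 0) + 31710 = 12054 + 31710 = 43764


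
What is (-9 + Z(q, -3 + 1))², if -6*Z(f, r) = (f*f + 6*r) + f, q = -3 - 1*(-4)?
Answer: 484/9 ≈ 53.778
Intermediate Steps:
q = 1 (q = -3 + 4 = 1)
Z(f, r) = -r - f/6 - f²/6 (Z(f, r) = -((f*f + 6*r) + f)/6 = -((f² + 6*r) + f)/6 = -(f + f² + 6*r)/6 = -r - f/6 - f²/6)
(-9 + Z(q, -3 + 1))² = (-9 + (-(-3 + 1) - ⅙*1 - ⅙*1²))² = (-9 + (-1*(-2) - ⅙ - ⅙*1))² = (-9 + (2 - ⅙ - ⅙))² = (-9 + 5/3)² = (-22/3)² = 484/9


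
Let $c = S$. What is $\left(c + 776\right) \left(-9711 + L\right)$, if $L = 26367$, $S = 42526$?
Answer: $721238112$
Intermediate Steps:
$c = 42526$
$\left(c + 776\right) \left(-9711 + L\right) = \left(42526 + 776\right) \left(-9711 + 26367\right) = 43302 \cdot 16656 = 721238112$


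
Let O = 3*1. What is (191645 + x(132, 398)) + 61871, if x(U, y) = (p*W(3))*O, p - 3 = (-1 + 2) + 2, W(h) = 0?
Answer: 253516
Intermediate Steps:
O = 3
p = 6 (p = 3 + ((-1 + 2) + 2) = 3 + (1 + 2) = 3 + 3 = 6)
x(U, y) = 0 (x(U, y) = (6*0)*3 = 0*3 = 0)
(191645 + x(132, 398)) + 61871 = (191645 + 0) + 61871 = 191645 + 61871 = 253516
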